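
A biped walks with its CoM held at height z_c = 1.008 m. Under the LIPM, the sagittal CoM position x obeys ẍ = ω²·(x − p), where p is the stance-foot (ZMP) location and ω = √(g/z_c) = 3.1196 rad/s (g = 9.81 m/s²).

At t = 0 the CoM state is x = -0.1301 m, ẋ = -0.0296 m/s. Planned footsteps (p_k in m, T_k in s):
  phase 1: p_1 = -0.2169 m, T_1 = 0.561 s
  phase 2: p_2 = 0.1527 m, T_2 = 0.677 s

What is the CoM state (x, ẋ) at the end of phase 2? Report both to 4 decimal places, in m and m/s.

x = 0.4427, ẋ = 1.0378

phase 1: p=-0.2169, T=0.561, ωT=1.750096, cosh=2.964455, sinh=2.790698; start (x,ẋ)=(-0.130100, -0.029600) → end (x,ẋ)=(0.013935, 0.667921)
phase 2: p=0.1527, T=0.677, ωT=2.111969, cosh=4.192750, sinh=4.071750; start (x,ẋ)=(0.013935, 0.667921) → end (x,ẋ)=(0.442676, 1.037805)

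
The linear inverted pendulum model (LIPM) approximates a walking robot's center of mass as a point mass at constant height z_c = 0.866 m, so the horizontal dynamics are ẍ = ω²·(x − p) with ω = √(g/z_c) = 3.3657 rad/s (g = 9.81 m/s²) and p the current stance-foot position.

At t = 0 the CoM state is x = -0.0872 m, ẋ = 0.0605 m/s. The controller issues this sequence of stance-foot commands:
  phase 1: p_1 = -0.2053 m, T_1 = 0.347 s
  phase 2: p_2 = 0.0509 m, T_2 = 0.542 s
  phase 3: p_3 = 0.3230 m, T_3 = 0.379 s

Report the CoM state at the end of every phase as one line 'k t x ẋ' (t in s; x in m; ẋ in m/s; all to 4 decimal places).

1 0.3470 0.0290 0.6839
2 0.8890 0.5946 1.9522
3 1.2680 1.8048 5.2771

phase 1: p=-0.2053, T=0.347, ωT=1.167898, cosh=1.763123, sinh=1.452103; start (x,ẋ)=(-0.087200, 0.060500) → end (x,ẋ)=(0.029027, 0.683864)
phase 2: p=0.0509, T=0.542, ωT=1.824209, cosh=3.179619, sinh=3.018274; start (x,ẋ)=(0.029027, 0.683864) → end (x,ẋ)=(0.594625, 1.952230)
phase 3: p=0.3230, T=0.379, ωT=1.275600, cosh=1.930057, sinh=1.650794; start (x,ẋ)=(0.594625, 1.952230) → end (x,ẋ)=(1.804772, 5.277082)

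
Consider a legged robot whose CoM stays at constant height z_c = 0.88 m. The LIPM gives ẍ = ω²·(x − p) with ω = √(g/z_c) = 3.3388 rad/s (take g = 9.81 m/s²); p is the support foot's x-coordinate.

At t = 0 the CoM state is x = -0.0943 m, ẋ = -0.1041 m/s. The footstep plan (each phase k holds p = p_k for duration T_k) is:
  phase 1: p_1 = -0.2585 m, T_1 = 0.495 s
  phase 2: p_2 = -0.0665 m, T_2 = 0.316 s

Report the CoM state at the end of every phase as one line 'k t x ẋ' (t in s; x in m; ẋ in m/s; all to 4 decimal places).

phase 1: p=-0.2585, T=0.495, ωT=1.652706, cosh=2.706310, sinh=2.514779; start (x,ẋ)=(-0.094300, -0.104100) → end (x,ẋ)=(0.107468, 1.096953)
phase 2: p=-0.0665, T=0.316, ωT=1.055061, cosh=1.610161, sinh=1.261989; start (x,ẋ)=(0.107468, 1.096953) → end (x,ẋ)=(0.628239, 2.499290)

1 0.4950 0.1075 1.0970
2 0.8110 0.6282 2.4993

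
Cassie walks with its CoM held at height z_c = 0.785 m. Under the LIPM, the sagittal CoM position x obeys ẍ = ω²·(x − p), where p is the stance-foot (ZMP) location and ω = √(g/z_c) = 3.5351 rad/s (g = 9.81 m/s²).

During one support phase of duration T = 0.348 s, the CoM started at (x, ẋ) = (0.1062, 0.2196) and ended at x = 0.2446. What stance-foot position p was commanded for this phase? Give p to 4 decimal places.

ωT = 3.5351·0.348 = 1.230215; cosh(ωT) = 1.857097, sinh(ωT) = 1.564867
x(T) = p + (x₀−p)·cosh(ωT) + (ẋ₀/ω)·sinh(ωT) ⇒ p·(1 − cosh) = x(T) − x₀·cosh − (ẋ₀/ω)·sinh
numerator   = 0.2446 − (0.1062)·1.857097 − (0.2196/3.5351)·1.564867 = -0.049833
denominator = 1 − 1.857097 = -0.857097
p = -0.049833 / -0.857097 = 0.0581

p = 0.0581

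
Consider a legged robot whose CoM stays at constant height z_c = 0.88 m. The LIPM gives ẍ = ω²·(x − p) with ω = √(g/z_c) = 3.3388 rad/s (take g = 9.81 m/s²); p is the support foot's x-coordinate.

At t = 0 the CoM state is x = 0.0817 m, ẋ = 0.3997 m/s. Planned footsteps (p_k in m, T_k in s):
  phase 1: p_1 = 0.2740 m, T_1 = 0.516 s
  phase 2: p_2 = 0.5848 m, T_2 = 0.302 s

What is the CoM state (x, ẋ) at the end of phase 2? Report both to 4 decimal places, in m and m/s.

phase 1: p=0.2740, T=0.516, ωT=1.722821, cosh=2.889433, sinh=2.710871; start (x,ẋ)=(0.081700, 0.399700) → end (x,ẋ)=(0.042890, -0.585612)
phase 2: p=0.5848, T=0.302, ωT=1.008318, cosh=1.552909, sinh=1.188077; start (x,ẋ)=(0.042890, -0.585612) → end (x,ẋ)=(-0.465120, -3.059022)

x = -0.4651, ẋ = -3.0590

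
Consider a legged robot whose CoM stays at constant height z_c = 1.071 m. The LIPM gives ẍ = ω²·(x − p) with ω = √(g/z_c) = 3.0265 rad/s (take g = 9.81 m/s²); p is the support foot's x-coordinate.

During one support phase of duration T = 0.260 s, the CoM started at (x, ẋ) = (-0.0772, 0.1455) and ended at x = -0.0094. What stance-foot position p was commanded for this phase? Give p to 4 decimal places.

p = -0.1568

ωT = 3.0265·0.260 = 0.786890; cosh(ωT) = 1.325906, sinh(ωT) = 0.870648
x(T) = p + (x₀−p)·cosh(ωT) + (ẋ₀/ω)·sinh(ωT) ⇒ p·(1 − cosh) = x(T) − x₀·cosh − (ẋ₀/ω)·sinh
numerator   = -0.0094 − (-0.0772)·1.325906 − (0.1455/3.0265)·0.870648 = 0.051103
denominator = 1 − 1.325906 = -0.325906
p = 0.051103 / -0.325906 = -0.1568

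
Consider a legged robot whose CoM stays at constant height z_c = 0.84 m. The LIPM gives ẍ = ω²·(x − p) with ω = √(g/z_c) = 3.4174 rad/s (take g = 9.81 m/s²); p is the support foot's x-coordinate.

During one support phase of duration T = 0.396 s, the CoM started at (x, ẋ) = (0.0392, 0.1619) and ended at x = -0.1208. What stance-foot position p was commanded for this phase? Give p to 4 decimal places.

ωT = 3.4174·0.396 = 1.353290; cosh(ωT) = 2.064264, sinh(ωT) = 1.805875
x(T) = p + (x₀−p)·cosh(ωT) + (ẋ₀/ω)·sinh(ωT) ⇒ p·(1 − cosh) = x(T) − x₀·cosh − (ẋ₀/ω)·sinh
numerator   = -0.1208 − (0.0392)·2.064264 − (0.1619/3.4174)·1.805875 = -0.287273
denominator = 1 − 2.064264 = -1.064264
p = -0.287273 / -1.064264 = 0.2699

p = 0.2699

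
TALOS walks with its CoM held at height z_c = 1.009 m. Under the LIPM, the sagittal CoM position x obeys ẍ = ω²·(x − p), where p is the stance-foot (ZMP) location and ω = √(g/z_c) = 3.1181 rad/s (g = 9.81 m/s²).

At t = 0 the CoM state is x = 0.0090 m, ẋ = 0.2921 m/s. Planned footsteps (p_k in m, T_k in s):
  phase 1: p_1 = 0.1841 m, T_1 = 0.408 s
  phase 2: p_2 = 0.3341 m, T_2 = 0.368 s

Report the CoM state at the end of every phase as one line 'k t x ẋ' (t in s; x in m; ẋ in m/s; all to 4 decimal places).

1 0.4080 0.0012 -0.3356
2 0.7760 -0.3956 -2.0522

phase 1: p=0.1841, T=0.408, ωT=1.272185, cosh=1.924430, sinh=1.644211; start (x,ẋ)=(0.009000, 0.292100) → end (x,ẋ)=(0.001160, -0.335579)
phase 2: p=0.3341, T=0.368, ωT=1.147461, cosh=1.733813, sinh=1.416371; start (x,ẋ)=(0.001160, -0.335579) → end (x,ẋ)=(-0.395589, -2.052223)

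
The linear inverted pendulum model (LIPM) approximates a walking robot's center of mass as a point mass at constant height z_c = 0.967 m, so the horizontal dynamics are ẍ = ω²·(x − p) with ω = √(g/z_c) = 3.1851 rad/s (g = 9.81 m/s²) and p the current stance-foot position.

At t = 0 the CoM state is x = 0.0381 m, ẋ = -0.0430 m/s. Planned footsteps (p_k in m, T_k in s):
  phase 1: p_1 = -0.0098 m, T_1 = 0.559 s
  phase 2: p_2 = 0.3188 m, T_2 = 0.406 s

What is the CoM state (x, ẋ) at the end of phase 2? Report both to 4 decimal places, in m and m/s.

x = 0.0482, ẋ = -0.5836

phase 1: p=-0.0098, T=0.559, ωT=1.780471, cosh=3.050604, sinh=2.882045; start (x,ẋ)=(0.038100, -0.043000) → end (x,ẋ)=(0.097415, 0.308527)
phase 2: p=0.3188, T=0.406, ωT=1.293151, cosh=1.959327, sinh=1.684923; start (x,ẋ)=(0.097415, 0.308527) → end (x,ẋ)=(0.048246, -0.583588)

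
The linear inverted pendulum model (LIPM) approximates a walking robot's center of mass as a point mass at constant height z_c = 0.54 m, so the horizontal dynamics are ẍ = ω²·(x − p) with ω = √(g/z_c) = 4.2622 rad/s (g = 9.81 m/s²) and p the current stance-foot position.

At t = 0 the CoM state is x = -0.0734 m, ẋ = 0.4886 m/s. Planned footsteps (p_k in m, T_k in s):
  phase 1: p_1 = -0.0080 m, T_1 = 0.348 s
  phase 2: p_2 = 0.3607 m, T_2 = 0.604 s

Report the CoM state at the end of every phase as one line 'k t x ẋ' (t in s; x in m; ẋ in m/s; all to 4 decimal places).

phase 1: p=-0.0080, T=0.348, ωT=1.483246, cosh=2.317063, sinh=2.090163; start (x,ẋ)=(-0.073400, 0.488600) → end (x,ẋ)=(0.080071, 0.549489)
phase 2: p=0.3607, T=0.604, ωT=2.574369, cosh=6.599617, sinh=6.523415; start (x,ẋ)=(0.080071, 0.549489) → end (x,ẋ)=(-0.650335, -4.176215)

1 0.3480 0.0801 0.5495
2 0.9520 -0.6503 -4.1762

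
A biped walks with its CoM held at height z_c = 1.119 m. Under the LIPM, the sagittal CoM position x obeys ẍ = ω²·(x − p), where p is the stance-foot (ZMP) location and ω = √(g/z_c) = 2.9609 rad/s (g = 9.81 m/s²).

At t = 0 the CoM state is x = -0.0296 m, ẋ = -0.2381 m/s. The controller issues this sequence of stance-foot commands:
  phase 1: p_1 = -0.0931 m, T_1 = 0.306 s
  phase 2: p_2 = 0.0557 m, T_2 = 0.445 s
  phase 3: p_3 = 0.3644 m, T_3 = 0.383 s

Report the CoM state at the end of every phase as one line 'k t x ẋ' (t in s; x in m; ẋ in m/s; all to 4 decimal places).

phase 1: p=-0.0931, T=0.306, ωT=0.906035, cosh=1.439308, sinh=1.035185; start (x,ẋ)=(-0.029600, -0.238100) → end (x,ẋ)=(-0.084948, -0.148067)
phase 2: p=0.0557, T=0.445, ωT=1.317600, cosh=2.001113, sinh=1.733336; start (x,ẋ)=(-0.084948, -0.148067) → end (x,ẋ)=(-0.312432, -1.018137)
phase 3: p=0.3644, T=0.383, ωT=1.134025, cosh=1.714938, sinh=1.393202; start (x,ẋ)=(-0.312432, -1.018137) → end (x,ẋ)=(-1.275393, -4.538066)

1 0.3060 -0.0849 -0.1481
2 0.7510 -0.3124 -1.0181
3 1.1340 -1.2754 -4.5381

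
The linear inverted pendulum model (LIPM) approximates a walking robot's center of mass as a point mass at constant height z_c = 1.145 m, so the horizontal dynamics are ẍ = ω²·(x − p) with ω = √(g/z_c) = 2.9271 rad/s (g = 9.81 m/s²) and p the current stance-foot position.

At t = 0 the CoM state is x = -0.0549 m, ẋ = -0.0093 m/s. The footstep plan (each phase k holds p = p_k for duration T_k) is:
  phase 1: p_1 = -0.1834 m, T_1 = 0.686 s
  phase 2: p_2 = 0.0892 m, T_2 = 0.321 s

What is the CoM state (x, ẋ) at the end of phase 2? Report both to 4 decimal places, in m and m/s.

x = 0.8849, ẋ = 2.6208

phase 1: p=-0.1834, T=0.686, ωT=2.007991, cosh=3.791297, sinh=3.657039; start (x,ẋ)=(-0.054900, -0.009300) → end (x,ẋ)=(0.292162, 1.340272)
phase 2: p=0.0892, T=0.321, ωT=0.939599, cosh=1.474870, sinh=1.084085; start (x,ẋ)=(0.292162, 1.340272) → end (x,ẋ)=(0.884928, 2.620772)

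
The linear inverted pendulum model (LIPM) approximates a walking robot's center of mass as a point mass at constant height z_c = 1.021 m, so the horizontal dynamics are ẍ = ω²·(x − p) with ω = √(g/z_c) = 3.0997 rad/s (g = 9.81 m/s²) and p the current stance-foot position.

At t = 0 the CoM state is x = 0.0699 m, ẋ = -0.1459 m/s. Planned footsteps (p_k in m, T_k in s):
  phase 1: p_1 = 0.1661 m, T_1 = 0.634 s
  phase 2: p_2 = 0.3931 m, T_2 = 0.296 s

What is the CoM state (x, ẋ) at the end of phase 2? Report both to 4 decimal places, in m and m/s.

phase 1: p=0.1661, T=0.634, ωT=1.965210, cosh=3.638268, sinh=3.498142; start (x,ẋ)=(0.069900, -0.145900) → end (x,ẋ)=(-0.348556, -1.573938)
phase 2: p=0.3931, T=0.296, ωT=0.917511, cosh=1.451283, sinh=1.051770; start (x,ẋ)=(-0.348556, -1.573938) → end (x,ẋ)=(-1.217311, -4.702155)

x = -1.2173, ẋ = -4.7022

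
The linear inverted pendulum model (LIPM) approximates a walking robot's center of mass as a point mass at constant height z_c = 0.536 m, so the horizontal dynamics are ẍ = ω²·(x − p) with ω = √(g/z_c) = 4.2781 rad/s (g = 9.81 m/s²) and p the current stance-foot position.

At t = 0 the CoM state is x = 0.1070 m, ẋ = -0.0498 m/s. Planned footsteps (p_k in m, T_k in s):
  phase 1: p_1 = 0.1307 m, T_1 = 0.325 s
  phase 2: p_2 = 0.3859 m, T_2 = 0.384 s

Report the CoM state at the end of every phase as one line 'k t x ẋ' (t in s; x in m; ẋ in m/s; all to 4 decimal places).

1 0.3250 0.0582 -0.2972
2 0.7090 -0.6656 -4.2847

phase 1: p=0.1307, T=0.325, ωT=1.390383, cosh=2.132683, sinh=1.883703; start (x,ẋ)=(0.107000, -0.049800) → end (x,ẋ)=(0.058228, -0.297198)
phase 2: p=0.3859, T=0.384, ωT=1.642790, cosh=2.681507, sinh=2.488068; start (x,ẋ)=(0.058228, -0.297198) → end (x,ẋ)=(-0.665600, -4.284747)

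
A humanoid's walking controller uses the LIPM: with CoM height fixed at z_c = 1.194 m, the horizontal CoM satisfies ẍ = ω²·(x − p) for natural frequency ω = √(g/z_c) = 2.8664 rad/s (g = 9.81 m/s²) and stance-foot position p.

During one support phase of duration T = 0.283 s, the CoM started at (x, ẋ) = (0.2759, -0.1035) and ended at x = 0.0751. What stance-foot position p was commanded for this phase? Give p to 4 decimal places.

p = 0.7600

ωT = 2.8664·0.283 = 0.811191; cosh(ωT) = 1.347458, sinh(ωT) = 0.903129
x(T) = p + (x₀−p)·cosh(ωT) + (ẋ₀/ω)·sinh(ωT) ⇒ p·(1 − cosh) = x(T) − x₀·cosh − (ẋ₀/ω)·sinh
numerator   = 0.0751 − (0.2759)·1.347458 − (-0.1035/2.8664)·0.903129 = -0.264053
denominator = 1 − 1.347458 = -0.347458
p = -0.264053 / -0.347458 = 0.7600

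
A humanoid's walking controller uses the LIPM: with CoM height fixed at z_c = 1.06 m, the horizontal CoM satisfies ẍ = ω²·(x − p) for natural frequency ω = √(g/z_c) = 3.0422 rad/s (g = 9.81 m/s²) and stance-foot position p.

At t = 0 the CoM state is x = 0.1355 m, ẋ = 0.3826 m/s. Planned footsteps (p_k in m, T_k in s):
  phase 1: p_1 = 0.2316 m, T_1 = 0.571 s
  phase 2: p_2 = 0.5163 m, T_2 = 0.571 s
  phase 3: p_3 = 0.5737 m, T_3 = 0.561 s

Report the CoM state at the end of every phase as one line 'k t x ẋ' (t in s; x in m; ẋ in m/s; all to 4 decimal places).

1 0.5710 0.2963 0.3157
2 1.1420 0.1578 -0.9173
3 1.7030 -1.4134 -5.9819

phase 1: p=0.2316, T=0.571, ωT=1.737096, cosh=2.928427, sinh=2.752396; start (x,ẋ)=(0.135500, 0.382600) → end (x,ẋ)=(0.296331, 0.315738)
phase 2: p=0.5163, T=0.571, ωT=1.737096, cosh=2.928427, sinh=2.752396; start (x,ẋ)=(0.296331, 0.315738) → end (x,ẋ)=(0.157798, -0.917257)
phase 3: p=0.5737, T=0.561, ωT=1.706674, cosh=2.846036, sinh=2.664568; start (x,ẋ)=(0.157798, -0.917257) → end (x,ẋ)=(-1.413369, -5.981909)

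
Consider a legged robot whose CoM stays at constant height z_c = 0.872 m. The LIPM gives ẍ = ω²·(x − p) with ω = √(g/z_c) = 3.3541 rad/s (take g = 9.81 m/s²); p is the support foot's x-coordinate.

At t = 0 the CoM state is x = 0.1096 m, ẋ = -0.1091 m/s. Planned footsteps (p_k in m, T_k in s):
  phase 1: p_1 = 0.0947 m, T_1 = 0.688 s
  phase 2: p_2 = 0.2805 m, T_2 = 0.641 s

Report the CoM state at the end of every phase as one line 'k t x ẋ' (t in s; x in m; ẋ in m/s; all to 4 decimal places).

1 0.6880 0.0085 -0.3050
2 1.3290 -1.2880 -5.1902

phase 1: p=0.0947, T=0.688, ωT=2.307621, cosh=5.074991, sinh=4.975493; start (x,ẋ)=(0.109600, -0.109100) → end (x,ẋ)=(0.008478, -0.305026)
phase 2: p=0.2805, T=0.641, ωT=2.149978, cosh=4.350579, sinh=4.234092; start (x,ẋ)=(0.008478, -0.305026) → end (x,ẋ)=(-1.288008, -5.190181)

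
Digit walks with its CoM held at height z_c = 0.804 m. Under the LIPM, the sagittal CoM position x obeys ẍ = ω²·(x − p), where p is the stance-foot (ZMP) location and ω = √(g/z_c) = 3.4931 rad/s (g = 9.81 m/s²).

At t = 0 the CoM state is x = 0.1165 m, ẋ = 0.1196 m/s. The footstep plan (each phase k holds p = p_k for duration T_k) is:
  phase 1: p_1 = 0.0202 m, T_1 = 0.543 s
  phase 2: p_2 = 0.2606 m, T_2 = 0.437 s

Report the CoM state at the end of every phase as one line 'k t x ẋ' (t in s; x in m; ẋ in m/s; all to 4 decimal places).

phase 1: p=0.0202, T=0.543, ωT=1.896753, cosh=3.407139, sinh=3.257084; start (x,ẋ)=(0.116500, 0.119600) → end (x,ẋ)=(0.459827, 1.503130)
phase 2: p=0.2606, T=0.437, ωT=1.526485, cosh=2.409635, sinh=2.192336; start (x,ẋ)=(0.459827, 1.503130) → end (x,ẋ)=(1.684056, 5.147680)

1 0.5430 0.4598 1.5031
2 0.9800 1.6841 5.1477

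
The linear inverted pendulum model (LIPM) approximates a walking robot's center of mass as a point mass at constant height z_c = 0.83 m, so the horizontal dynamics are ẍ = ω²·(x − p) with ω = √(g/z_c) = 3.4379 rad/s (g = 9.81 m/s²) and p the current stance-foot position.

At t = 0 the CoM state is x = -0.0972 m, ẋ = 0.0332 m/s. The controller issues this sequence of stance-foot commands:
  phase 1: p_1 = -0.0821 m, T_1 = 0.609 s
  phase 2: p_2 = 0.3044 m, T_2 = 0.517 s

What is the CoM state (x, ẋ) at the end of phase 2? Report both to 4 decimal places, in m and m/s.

x = -1.0021, ẋ = -4.2652

phase 1: p=-0.0821, T=0.609, ωT=2.093681, cosh=4.118982, sinh=3.995749; start (x,ẋ)=(-0.097200, 0.033200) → end (x,ẋ)=(-0.105709, -0.070678)
phase 2: p=0.3044, T=0.517, ωT=1.777394, cosh=3.041752, sinh=2.872673; start (x,ẋ)=(-0.105709, -0.070678) → end (x,ẋ)=(-1.002109, -4.265212)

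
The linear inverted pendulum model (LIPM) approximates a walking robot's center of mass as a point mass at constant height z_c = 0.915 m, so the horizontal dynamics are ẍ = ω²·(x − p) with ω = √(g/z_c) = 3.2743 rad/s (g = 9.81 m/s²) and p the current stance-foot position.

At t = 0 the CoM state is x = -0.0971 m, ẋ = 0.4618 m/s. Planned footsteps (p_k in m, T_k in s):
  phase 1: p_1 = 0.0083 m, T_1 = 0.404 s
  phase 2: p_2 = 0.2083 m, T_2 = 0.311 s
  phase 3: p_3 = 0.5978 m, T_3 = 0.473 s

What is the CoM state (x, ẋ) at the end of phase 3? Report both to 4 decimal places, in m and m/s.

x = -0.8015, ẋ = -4.2439

phase 1: p=0.0083, T=0.404, ωT=1.322817, cosh=2.010183, sinh=1.743799; start (x,ẋ)=(-0.097100, 0.461800) → end (x,ẋ)=(0.042368, 0.326498)
phase 2: p=0.2083, T=0.311, ωT=1.018307, cosh=1.564855, sinh=1.203649; start (x,ẋ)=(0.042368, 0.326498) → end (x,ẋ)=(0.068663, -0.143033)
phase 3: p=0.5978, T=0.473, ωT=1.548744, cosh=2.459035, sinh=2.246521; start (x,ẋ)=(0.068663, -0.143033) → end (x,ẋ)=(-0.801502, -4.243939)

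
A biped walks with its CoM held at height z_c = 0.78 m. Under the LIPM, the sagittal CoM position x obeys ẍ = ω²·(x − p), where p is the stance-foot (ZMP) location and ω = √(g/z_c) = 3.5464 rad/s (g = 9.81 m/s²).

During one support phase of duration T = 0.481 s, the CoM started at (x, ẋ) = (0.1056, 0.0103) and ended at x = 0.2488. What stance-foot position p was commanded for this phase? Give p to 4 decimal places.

ωT = 3.5464·0.481 = 1.705818; cosh(ωT) = 2.843757, sinh(ωT) = 2.662133
x(T) = p + (x₀−p)·cosh(ωT) + (ẋ₀/ω)·sinh(ωT) ⇒ p·(1 − cosh) = x(T) − x₀·cosh − (ẋ₀/ω)·sinh
numerator   = 0.2488 − (0.1056)·2.843757 − (0.0103/3.5464)·2.662133 = -0.059232
denominator = 1 − 2.843757 = -1.843757
p = -0.059232 / -1.843757 = 0.0321

p = 0.0321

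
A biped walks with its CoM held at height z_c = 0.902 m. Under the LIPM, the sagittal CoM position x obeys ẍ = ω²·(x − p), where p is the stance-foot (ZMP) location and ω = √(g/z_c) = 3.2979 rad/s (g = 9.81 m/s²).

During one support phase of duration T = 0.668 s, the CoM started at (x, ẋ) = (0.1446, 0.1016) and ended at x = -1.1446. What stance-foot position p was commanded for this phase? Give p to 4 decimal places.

ωT = 3.2979·0.668 = 2.202997; cosh(ωT) = 4.581288, sinh(ωT) = 4.470816
x(T) = p + (x₀−p)·cosh(ωT) + (ẋ₀/ω)·sinh(ωT) ⇒ p·(1 − cosh) = x(T) − x₀·cosh − (ẋ₀/ω)·sinh
numerator   = -1.1446 − (0.1446)·4.581288 − (0.1016/3.2979)·4.470816 = -1.944789
denominator = 1 − 4.581288 = -3.581288
p = -1.944789 / -3.581288 = 0.5430

p = 0.5430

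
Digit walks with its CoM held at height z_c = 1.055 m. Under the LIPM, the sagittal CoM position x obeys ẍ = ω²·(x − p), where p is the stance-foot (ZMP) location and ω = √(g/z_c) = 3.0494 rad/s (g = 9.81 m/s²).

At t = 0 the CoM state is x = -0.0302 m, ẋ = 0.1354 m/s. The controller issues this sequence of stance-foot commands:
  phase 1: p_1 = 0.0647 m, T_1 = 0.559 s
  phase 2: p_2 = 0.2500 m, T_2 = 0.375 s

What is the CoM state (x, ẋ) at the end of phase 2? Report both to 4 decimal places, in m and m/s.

x = -0.5100, ẋ = -2.1127

phase 1: p=0.0647, T=0.559, ωT=1.704615, cosh=2.840554, sinh=2.658712; start (x,ẋ)=(-0.030200, 0.135400) → end (x,ẋ)=(-0.086816, -0.384788)
phase 2: p=0.2500, T=0.375, ωT=1.143525, cosh=1.728252, sinh=1.409558; start (x,ẋ)=(-0.086816, -0.384788) → end (x,ẋ)=(-0.509968, -2.112749)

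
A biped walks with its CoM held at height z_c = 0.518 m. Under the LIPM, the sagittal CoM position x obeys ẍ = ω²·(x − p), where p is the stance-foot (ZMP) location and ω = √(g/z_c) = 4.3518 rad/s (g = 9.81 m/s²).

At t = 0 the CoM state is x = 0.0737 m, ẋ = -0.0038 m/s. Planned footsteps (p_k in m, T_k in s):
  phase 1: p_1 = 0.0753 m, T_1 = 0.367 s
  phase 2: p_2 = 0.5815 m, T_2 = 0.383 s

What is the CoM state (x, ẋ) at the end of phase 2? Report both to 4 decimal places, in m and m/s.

phase 1: p=0.0753, T=0.367, ωT=1.597111, cosh=2.570611, sinh=2.368131; start (x,ẋ)=(0.073700, -0.003800) → end (x,ẋ)=(0.069119, -0.026257)
phase 2: p=0.5815, T=0.383, ωT=1.666739, cosh=2.741869, sinh=2.553007; start (x,ẋ)=(0.069119, -0.026257) → end (x,ẋ)=(-0.838785, -5.764635)

x = -0.8388, ẋ = -5.7646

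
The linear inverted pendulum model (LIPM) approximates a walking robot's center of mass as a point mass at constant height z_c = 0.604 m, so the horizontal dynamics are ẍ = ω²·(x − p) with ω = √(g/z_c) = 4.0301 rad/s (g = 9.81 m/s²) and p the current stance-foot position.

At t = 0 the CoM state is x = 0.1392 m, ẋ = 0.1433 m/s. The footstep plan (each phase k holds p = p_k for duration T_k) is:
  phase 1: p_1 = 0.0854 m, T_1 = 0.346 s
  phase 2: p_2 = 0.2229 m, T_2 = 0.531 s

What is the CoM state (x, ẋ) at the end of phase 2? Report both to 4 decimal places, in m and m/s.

phase 1: p=0.0854, T=0.346, ωT=1.394415, cosh=2.140296, sinh=1.892318; start (x,ẋ)=(0.139200, 0.143300) → end (x,ẋ)=(0.267834, 0.716995)
phase 2: p=0.2229, T=0.531, ωT=2.139983, cosh=4.308475, sinh=4.190819; start (x,ẋ)=(0.267834, 0.716995) → end (x,ẋ)=(1.162085, 3.848064)

x = 1.1621, ẋ = 3.8481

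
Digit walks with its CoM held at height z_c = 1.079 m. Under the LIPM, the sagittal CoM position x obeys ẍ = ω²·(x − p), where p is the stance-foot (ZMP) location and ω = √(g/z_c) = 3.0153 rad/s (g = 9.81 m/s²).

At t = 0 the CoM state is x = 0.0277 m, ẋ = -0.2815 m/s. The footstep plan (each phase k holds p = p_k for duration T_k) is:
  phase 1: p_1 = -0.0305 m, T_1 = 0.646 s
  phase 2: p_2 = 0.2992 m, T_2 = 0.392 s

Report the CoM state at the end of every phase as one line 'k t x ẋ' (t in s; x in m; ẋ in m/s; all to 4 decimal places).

phase 1: p=-0.0305, T=0.646, ωT=1.947884, cosh=3.578202, sinh=3.435627; start (x,ẋ)=(0.027700, -0.281500) → end (x,ẋ)=(-0.142989, -0.404344)
phase 2: p=0.2992, T=0.392, ωT=1.181998, cosh=1.783774, sinh=1.477108; start (x,ẋ)=(-0.142989, -0.404344) → end (x,ẋ)=(-0.687642, -2.690735)

1 0.6460 -0.1430 -0.4043
2 1.0380 -0.6876 -2.6907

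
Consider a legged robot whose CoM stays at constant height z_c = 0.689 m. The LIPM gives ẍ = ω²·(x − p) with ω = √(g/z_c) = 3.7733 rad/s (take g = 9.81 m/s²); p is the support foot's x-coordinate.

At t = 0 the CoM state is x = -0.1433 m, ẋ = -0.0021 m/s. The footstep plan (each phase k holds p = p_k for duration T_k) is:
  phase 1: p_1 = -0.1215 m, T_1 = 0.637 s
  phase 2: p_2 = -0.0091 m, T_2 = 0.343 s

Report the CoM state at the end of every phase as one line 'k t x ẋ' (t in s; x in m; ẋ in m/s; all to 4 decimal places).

phase 1: p=-0.1215, T=0.637, ωT=2.403592, cosh=5.576618, sinh=5.486226; start (x,ẋ)=(-0.143300, -0.002100) → end (x,ẋ)=(-0.246124, -0.462997)
phase 2: p=-0.0091, T=0.343, ωT=1.294242, cosh=1.961167, sinh=1.687062; start (x,ẋ)=(-0.246124, -0.462997) → end (x,ẋ)=(-0.680951, -2.416856)

1 0.6370 -0.2461 -0.4630
2 0.9800 -0.6810 -2.4169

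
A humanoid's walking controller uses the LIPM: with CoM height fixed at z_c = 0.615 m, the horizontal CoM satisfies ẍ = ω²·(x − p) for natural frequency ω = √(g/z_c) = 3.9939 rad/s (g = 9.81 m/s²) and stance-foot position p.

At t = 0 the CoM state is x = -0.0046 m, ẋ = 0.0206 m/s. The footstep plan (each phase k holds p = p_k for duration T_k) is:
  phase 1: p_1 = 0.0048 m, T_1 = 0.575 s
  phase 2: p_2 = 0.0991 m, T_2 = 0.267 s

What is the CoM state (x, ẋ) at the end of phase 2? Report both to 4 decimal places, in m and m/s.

x = -0.1156, ẋ = -0.7258

phase 1: p=0.0048, T=0.575, ωT=2.296492, cosh=5.019935, sinh=4.919324; start (x,ẋ)=(-0.004600, 0.020600) → end (x,ẋ)=(-0.017014, -0.081274)
phase 2: p=0.0991, T=0.267, ωT=1.066371, cosh=1.624538, sinh=1.280282; start (x,ẋ)=(-0.017014, -0.081274) → end (x,ẋ)=(-0.115585, -0.725761)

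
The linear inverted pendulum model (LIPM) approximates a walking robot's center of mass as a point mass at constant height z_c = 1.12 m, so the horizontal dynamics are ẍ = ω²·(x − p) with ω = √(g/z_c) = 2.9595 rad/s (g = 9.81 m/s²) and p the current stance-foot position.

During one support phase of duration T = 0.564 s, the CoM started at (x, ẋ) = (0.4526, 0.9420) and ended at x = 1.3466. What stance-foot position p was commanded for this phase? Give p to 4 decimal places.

p = 0.4073

ωT = 2.9595·0.564 = 1.669158; cosh(ωT) = 2.748051, sinh(ωT) = 2.559646
x(T) = p + (x₀−p)·cosh(ωT) + (ẋ₀/ω)·sinh(ωT) ⇒ p·(1 − cosh) = x(T) − x₀·cosh − (ẋ₀/ω)·sinh
numerator   = 1.3466 − (0.4526)·2.748051 − (0.9420/2.9595)·2.559646 = -0.711896
denominator = 1 − 2.748051 = -1.748051
p = -0.711896 / -1.748051 = 0.4073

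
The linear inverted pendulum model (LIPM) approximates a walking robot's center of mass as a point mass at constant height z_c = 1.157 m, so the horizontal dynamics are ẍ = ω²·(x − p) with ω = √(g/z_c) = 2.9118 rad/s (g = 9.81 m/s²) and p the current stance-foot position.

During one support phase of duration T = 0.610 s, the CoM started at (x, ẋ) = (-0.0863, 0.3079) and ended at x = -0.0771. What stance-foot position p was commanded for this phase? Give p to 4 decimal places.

ωT = 2.9118·0.610 = 1.776198; cosh(ωT) = 3.038317, sinh(ωT) = 2.869037
x(T) = p + (x₀−p)·cosh(ωT) + (ẋ₀/ω)·sinh(ωT) ⇒ p·(1 − cosh) = x(T) − x₀·cosh − (ẋ₀/ω)·sinh
numerator   = -0.0771 − (-0.0863)·3.038317 − (0.3079/2.9118)·2.869037 = -0.118271
denominator = 1 − 3.038317 = -2.038317
p = -0.118271 / -2.038317 = 0.0580

p = 0.0580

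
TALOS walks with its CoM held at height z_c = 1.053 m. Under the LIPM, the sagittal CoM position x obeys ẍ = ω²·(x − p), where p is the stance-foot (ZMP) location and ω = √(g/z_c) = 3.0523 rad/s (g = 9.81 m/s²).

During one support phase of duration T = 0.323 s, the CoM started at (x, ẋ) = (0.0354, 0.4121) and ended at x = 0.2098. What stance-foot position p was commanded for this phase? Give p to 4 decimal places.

p = 0.0000

ωT = 3.0523·0.323 = 0.985893; cosh(ωT) = 1.526655, sinh(ωT) = 1.153549
x(T) = p + (x₀−p)·cosh(ωT) + (ẋ₀/ω)·sinh(ωT) ⇒ p·(1 − cosh) = x(T) − x₀·cosh − (ẋ₀/ω)·sinh
numerator   = 0.2098 − (0.0354)·1.526655 − (0.4121/3.0523)·1.153549 = 0.000012
denominator = 1 − 1.526655 = -0.526655
p = 0.000012 / -0.526655 = 0.0000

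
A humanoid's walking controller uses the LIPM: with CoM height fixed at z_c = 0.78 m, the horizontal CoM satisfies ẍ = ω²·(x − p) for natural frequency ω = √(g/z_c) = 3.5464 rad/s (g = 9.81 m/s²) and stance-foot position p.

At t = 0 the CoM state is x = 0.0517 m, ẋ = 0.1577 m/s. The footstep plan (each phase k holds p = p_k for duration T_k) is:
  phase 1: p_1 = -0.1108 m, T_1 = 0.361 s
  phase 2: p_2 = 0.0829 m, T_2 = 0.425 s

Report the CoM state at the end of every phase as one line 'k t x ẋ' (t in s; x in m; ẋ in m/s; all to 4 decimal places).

phase 1: p=-0.1108, T=0.361, ωT=1.280250, cosh=1.937754, sinh=1.659786; start (x,ẋ)=(0.051700, 0.157700) → end (x,ẋ)=(0.277892, 1.262102)
phase 2: p=0.0829, T=0.425, ωT=1.507220, cosh=2.367844, sinh=2.146319; start (x,ẋ)=(0.277892, 1.262102) → end (x,ẋ)=(1.308448, 4.472682)

1 0.3610 0.2779 1.2621
2 0.7860 1.3084 4.4727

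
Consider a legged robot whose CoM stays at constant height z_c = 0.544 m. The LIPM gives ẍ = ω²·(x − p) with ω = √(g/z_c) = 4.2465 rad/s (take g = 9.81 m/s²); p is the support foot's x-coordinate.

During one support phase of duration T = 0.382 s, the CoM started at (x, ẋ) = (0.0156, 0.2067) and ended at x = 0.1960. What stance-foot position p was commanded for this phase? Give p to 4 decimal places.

ωT = 4.2465·0.382 = 1.622163; cosh(ωT) = 2.630752, sinh(ωT) = 2.433280
x(T) = p + (x₀−p)·cosh(ωT) + (ẋ₀/ω)·sinh(ωT) ⇒ p·(1 − cosh) = x(T) − x₀·cosh − (ẋ₀/ω)·sinh
numerator   = 0.1960 − (0.0156)·2.630752 − (0.2067/4.2465)·2.433280 = 0.036519
denominator = 1 − 2.630752 = -1.630752
p = 0.036519 / -1.630752 = -0.0224

p = -0.0224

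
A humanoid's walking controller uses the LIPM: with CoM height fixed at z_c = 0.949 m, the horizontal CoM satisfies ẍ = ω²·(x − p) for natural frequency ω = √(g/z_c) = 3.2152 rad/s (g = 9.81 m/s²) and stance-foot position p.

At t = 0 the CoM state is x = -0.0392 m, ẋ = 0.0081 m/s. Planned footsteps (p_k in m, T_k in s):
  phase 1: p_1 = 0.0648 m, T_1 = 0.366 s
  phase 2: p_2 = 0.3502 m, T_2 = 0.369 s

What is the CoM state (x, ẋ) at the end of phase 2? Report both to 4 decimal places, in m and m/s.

x = -0.7049, ẋ = -3.0798

phase 1: p=0.0648, T=0.366, ωT=1.176763, cosh=1.776066, sinh=1.467791; start (x,ẋ)=(-0.039200, 0.008100) → end (x,ẋ)=(-0.116213, -0.476415)
phase 2: p=0.3502, T=0.369, ωT=1.186409, cosh=1.790307, sinh=1.484991; start (x,ẋ)=(-0.116213, -0.476415) → end (x,ẋ)=(-0.704862, -3.079839)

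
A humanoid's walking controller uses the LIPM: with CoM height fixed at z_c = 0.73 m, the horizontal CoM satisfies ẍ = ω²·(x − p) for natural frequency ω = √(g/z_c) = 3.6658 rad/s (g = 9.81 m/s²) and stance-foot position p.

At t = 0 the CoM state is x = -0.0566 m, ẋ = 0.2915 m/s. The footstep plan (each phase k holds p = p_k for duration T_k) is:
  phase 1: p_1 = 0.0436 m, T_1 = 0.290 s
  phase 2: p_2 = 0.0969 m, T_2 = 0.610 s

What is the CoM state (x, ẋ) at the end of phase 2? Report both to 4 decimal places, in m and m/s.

phase 1: p=0.0436, T=0.290, ωT=1.063082, cosh=1.620335, sinh=1.274945; start (x,ẋ)=(-0.056600, 0.291500) → end (x,ẋ)=(-0.017375, 0.004023)
phase 2: p=0.0969, T=0.610, ωT=2.236138, cosh=4.731997, sinh=4.625127; start (x,ẋ)=(-0.017375, 0.004023) → end (x,ẋ)=(-0.438775, -1.918477)

x = -0.4388, ẋ = -1.9185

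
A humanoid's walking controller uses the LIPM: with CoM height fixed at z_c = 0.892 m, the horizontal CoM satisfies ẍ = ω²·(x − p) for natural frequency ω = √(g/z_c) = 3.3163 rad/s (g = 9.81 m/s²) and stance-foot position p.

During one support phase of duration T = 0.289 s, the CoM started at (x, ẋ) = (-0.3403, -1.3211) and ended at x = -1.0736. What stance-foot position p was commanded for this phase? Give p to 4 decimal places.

p = 0.2456

ωT = 3.3163·0.289 = 0.958411; cosh(ωT) = 1.495525, sinh(ωT) = 1.112024
x(T) = p + (x₀−p)·cosh(ωT) + (ẋ₀/ω)·sinh(ωT) ⇒ p·(1 − cosh) = x(T) − x₀·cosh − (ẋ₀/ω)·sinh
numerator   = -1.0736 − (-0.3403)·1.495525 − (-1.3211/3.3163)·1.112024 = -0.121681
denominator = 1 − 1.495525 = -0.495525
p = -0.121681 / -0.495525 = 0.2456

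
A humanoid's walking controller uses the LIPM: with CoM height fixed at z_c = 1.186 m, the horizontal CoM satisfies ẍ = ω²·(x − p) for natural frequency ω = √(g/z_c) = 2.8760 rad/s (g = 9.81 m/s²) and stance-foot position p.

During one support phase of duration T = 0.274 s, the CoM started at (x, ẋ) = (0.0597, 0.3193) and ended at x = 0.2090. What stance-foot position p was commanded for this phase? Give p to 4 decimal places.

p = -0.1008

ωT = 2.8760·0.274 = 0.788024; cosh(ωT) = 1.326895, sinh(ωT) = 0.872152
x(T) = p + (x₀−p)·cosh(ωT) + (ẋ₀/ω)·sinh(ωT) ⇒ p·(1 − cosh) = x(T) − x₀·cosh − (ẋ₀/ω)·sinh
numerator   = 0.2090 − (0.0597)·1.326895 − (0.3193/2.8760)·0.872152 = 0.032956
denominator = 1 − 1.326895 = -0.326895
p = 0.032956 / -0.326895 = -0.1008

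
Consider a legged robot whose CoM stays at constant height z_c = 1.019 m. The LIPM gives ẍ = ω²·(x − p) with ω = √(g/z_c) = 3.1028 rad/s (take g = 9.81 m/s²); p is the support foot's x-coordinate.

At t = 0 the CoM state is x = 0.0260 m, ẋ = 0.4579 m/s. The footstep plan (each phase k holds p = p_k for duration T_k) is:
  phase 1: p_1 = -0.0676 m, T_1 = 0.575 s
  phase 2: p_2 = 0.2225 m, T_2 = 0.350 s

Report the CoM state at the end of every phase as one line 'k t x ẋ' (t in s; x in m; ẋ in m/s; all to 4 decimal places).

phase 1: p=-0.0676, T=0.575, ωT=1.784110, cosh=3.061112, sinh=2.893166; start (x,ẋ)=(0.026000, 0.457900) → end (x,ẋ)=(0.645883, 2.241923)
phase 2: p=0.2225, T=0.350, ωT=1.085980, cosh=1.649956, sinh=1.312385; start (x,ẋ)=(0.645883, 2.241923) → end (x,ẋ)=(1.869325, 5.423119)

1 0.5750 0.6459 2.2419
2 0.9250 1.8693 5.4231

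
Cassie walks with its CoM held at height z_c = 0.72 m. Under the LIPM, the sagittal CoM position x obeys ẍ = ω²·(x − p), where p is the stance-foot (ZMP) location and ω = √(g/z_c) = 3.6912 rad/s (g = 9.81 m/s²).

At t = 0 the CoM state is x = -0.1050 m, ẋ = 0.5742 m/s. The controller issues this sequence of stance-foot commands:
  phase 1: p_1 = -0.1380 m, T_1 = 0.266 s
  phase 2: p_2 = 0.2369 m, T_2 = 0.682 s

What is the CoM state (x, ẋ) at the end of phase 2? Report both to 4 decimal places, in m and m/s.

x = 1.0160, ẋ = 3.0012

phase 1: p=-0.1380, T=0.266, ωT=0.981859, cosh=1.522014, sinh=1.147400; start (x,ẋ)=(-0.105000, 0.574200) → end (x,ẋ)=(0.090715, 1.013705)
phase 2: p=0.2369, T=0.682, ωT=2.517398, cosh=6.238487, sinh=6.157818; start (x,ẋ)=(0.090715, 1.013705) → end (x,ẋ)=(1.016033, 3.001241)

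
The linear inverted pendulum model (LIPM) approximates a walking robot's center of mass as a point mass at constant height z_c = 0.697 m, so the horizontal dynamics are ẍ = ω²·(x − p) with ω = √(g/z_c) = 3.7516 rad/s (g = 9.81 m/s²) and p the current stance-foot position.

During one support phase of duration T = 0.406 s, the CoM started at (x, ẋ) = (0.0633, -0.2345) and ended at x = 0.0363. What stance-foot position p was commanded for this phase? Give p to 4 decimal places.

ωT = 3.7516·0.406 = 1.523150; cosh(ωT) = 2.402336, sinh(ωT) = 2.184312
x(T) = p + (x₀−p)·cosh(ωT) + (ẋ₀/ω)·sinh(ωT) ⇒ p·(1 − cosh) = x(T) − x₀·cosh − (ẋ₀/ω)·sinh
numerator   = 0.0363 − (0.0633)·2.402336 − (-0.2345/3.7516)·2.184312 = 0.020766
denominator = 1 − 2.402336 = -1.402336
p = 0.020766 / -1.402336 = -0.0148

p = -0.0148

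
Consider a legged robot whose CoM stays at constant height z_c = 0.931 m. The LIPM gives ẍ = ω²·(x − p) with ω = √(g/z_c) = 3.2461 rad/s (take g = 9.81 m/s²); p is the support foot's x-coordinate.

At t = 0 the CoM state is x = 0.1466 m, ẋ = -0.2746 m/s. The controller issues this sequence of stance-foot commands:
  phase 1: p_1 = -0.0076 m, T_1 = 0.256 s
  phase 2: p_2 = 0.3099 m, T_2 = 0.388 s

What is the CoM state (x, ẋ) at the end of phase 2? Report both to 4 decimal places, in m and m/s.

phase 1: p=-0.0076, T=0.256, ωT=0.831002, cosh=1.365615, sinh=0.930002; start (x,ẋ)=(0.146600, -0.274600) → end (x,ẋ)=(0.124305, 0.090513)
phase 2: p=0.3099, T=0.388, ωT=1.259487, cosh=1.903706, sinh=1.619907; start (x,ẋ)=(0.124305, 0.090513) → end (x,ẋ)=(0.001751, -0.803616)

x = 0.0018, ẋ = -0.8036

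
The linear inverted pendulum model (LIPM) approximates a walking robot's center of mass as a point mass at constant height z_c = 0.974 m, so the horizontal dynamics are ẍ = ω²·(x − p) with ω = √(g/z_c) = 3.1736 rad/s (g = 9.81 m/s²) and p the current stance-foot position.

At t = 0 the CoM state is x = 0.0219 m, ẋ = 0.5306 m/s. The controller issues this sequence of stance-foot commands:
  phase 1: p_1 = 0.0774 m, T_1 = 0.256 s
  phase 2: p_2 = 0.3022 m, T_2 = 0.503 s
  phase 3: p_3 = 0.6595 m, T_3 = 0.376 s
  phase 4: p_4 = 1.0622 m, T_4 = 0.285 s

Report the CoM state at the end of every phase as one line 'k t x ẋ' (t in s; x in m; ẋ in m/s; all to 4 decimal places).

1 0.2560 0.1538 0.5562
2 0.7590 0.3358 0.3146
3 1.1350 0.2250 -0.9720
4 1.4200 -0.4578 -4.1418

phase 1: p=0.0774, T=0.256, ωT=0.812442, cosh=1.348588, sinh=0.904815; start (x,ẋ)=(0.021900, 0.530600) → end (x,ẋ)=(0.153831, 0.556191)
phase 2: p=0.3022, T=0.503, ωT=1.596321, cosh=2.568742, sinh=2.366101; start (x,ẋ)=(0.153831, 0.556191) → end (x,ẋ)=(0.335751, 0.314601)
phase 3: p=0.6595, T=0.376, ωT=1.193274, cosh=1.800543, sinh=1.497316; start (x,ẋ)=(0.335751, 0.314601) → end (x,ẋ)=(0.225006, -0.971964)
phase 4: p=1.0622, T=0.285, ωT=0.904476, cosh=1.437695, sinh=1.032942; start (x,ẋ)=(0.225006, -0.971964) → end (x,ẋ)=(-0.457784, -4.141829)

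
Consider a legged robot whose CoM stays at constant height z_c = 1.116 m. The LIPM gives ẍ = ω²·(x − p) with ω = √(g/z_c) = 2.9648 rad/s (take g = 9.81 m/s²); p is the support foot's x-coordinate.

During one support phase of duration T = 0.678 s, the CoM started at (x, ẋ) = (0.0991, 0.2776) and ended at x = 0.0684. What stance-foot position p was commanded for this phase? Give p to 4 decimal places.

ωT = 2.9648·0.678 = 2.010134; cosh(ωT) = 3.799146, sinh(ωT) = 3.665175
x(T) = p + (x₀−p)·cosh(ωT) + (ẋ₀/ω)·sinh(ωT) ⇒ p·(1 − cosh) = x(T) − x₀·cosh − (ẋ₀/ω)·sinh
numerator   = 0.0684 − (0.0991)·3.799146 − (0.2776/2.9648)·3.665175 = -0.651273
denominator = 1 − 3.799146 = -2.799146
p = -0.651273 / -2.799146 = 0.2327

p = 0.2327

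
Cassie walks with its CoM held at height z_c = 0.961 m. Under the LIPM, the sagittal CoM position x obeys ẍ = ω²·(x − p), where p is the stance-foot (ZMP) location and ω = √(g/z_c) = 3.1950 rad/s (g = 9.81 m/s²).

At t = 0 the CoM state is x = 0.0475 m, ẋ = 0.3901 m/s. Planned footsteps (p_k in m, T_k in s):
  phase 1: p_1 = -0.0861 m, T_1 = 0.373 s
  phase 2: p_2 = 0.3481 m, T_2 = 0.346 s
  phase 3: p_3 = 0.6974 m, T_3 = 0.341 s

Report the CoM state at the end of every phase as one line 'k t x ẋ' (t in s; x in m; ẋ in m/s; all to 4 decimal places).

1 0.3730 0.3366 1.3394
2 0.7190 0.8926 2.1954
3 1.0600 1.9262 4.4548

phase 1: p=-0.0861, T=0.373, ωT=1.191735, cosh=1.798242, sinh=1.494548; start (x,ẋ)=(0.047500, 0.390100) → end (x,ẋ)=(0.336625, 1.339445)
phase 2: p=0.3481, T=0.346, ωT=1.105470, cosh=1.675850, sinh=1.344794; start (x,ẋ)=(0.336625, 1.339445) → end (x,ẋ)=(0.892650, 2.195404)
phase 3: p=0.6974, T=0.341, ωT=1.089495, cosh=1.654579, sinh=1.318193; start (x,ẋ)=(0.892650, 2.195404) → end (x,ẋ)=(1.926236, 4.454788)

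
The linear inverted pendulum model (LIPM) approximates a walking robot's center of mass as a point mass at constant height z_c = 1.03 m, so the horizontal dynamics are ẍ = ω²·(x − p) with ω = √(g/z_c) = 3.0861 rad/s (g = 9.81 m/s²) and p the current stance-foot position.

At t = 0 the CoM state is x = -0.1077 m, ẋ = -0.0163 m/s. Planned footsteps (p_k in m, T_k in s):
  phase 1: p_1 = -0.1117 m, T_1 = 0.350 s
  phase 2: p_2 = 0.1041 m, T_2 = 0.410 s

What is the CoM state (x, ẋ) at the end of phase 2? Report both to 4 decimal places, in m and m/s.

phase 1: p=-0.1117, T=0.350, ωT=1.080135, cosh=1.642313, sinh=1.302764; start (x,ẋ)=(-0.107700, -0.016300) → end (x,ẋ)=(-0.112012, -0.010688)
phase 2: p=0.1041, T=0.410, ωT=1.265301, cosh=1.913157, sinh=1.631003; start (x,ẋ)=(-0.112012, -0.010688) → end (x,ẋ)=(-0.315004, -1.108232)

x = -0.3150, ẋ = -1.1082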